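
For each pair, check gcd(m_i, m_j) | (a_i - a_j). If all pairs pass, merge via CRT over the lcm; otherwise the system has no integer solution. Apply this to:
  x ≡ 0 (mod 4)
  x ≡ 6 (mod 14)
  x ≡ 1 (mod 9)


Moduli 4, 14, 9 are not pairwise coprime, so CRT works modulo lcm(m_i) when all pairwise compatibility conditions hold.
Pairwise compatibility: gcd(m_i, m_j) must divide a_i - a_j for every pair.
Merge one congruence at a time:
  Start: x ≡ 0 (mod 4).
  Combine with x ≡ 6 (mod 14): gcd(4, 14) = 2; 6 - 0 = 6, which IS divisible by 2, so compatible.
    Write x = 0 + 4·t and substitute into x ≡ 6 (mod 14): 4·t ≡ 6 − 0 = 6 (mod 14).
    Divide the congruence (and modulus) by g = 2: 2·t ≡ 3 (mod 7).
    The inverse of 2 mod 7 is 4 (since 2·4 = 8 = 1·7 + 1), so t ≡ 4·3 = 12 ≡ 5 (mod 7).
    Then x = 0 + 4·5 = 20, valid modulo lcm(4, 14) = 28: x ≡ 20 (mod 28).
  Combine with x ≡ 1 (mod 9): gcd(28, 9) = 1; 1 - 20 = -19, which IS divisible by 1, so compatible.
    Write x = 20 + 28·t and substitute into x ≡ 1 (mod 9): 28·t ≡ 1 − 20 = -19 (mod 9).
    Reduce coefficients mod 9: 1·t ≡ 8 (mod 9).
    So t ≡ 8 (mod 9).
    Then x = 20 + 28·8 = 244, valid modulo lcm(28, 9) = 252: x ≡ 244 (mod 252).
Verify: 244 mod 4 = 0, 244 mod 14 = 6, 244 mod 9 = 1.

x ≡ 244 (mod 252).


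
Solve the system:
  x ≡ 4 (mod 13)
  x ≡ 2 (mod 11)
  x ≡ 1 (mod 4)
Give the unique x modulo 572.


Moduli 13, 11, 4 are pairwise coprime; by CRT there is a unique solution modulo M = 13 · 11 · 4 = 572.
Solve pairwise, accumulating the modulus:
  Start with x ≡ 4 (mod 13).
  Combine with x ≡ 2 (mod 11): since gcd(13, 11) = 1, we get a unique residue mod 143.
    Write x = 4 + 13·t and substitute into x ≡ 2 (mod 11): 13·t ≡ 2 − 4 = -2 (mod 11).
    Reduce coefficients mod 11: 2·t ≡ 9 (mod 11).
    The inverse of 2 mod 11 is 6 (since 2·6 = 12 = 1·11 + 1), so t ≡ 6·9 = 54 ≡ 10 (mod 11).
    Then x = 4 + 13·10 = 134, valid modulo lcm(13, 11) = 143: x ≡ 134 (mod 143).
  Combine with x ≡ 1 (mod 4): since gcd(143, 4) = 1, we get a unique residue mod 572.
    Write x = 134 + 143·t and substitute into x ≡ 1 (mod 4): 143·t ≡ 1 − 134 = -133 (mod 4).
    Reduce coefficients mod 4: 3·t ≡ 3 (mod 4).
    The inverse of 3 mod 4 is 3 (since 3·3 = 9 = 2·4 + 1), so t ≡ 3·3 = 9 ≡ 1 (mod 4).
    Then x = 134 + 143·1 = 277, valid modulo lcm(143, 4) = 572: x ≡ 277 (mod 572).
Verify: 277 mod 13 = 4 ✓, 277 mod 11 = 2 ✓, 277 mod 4 = 1 ✓.

x ≡ 277 (mod 572).


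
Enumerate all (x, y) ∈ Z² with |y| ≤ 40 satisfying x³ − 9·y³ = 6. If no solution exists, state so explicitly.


The equation is x³ - 9y³ = 6. For fixed y, x³ = 9·y³ + 6, so a solution requires the RHS to be a perfect cube.
Strategy: iterate y from -40 to 40, compute RHS = 9·y³ + 6, and check whether it is a (positive or negative) perfect cube.
Check small values of y:
  y = 0: RHS = 6 is not a perfect cube.
  y = 1: RHS = 15 is not a perfect cube.
  y = -1: RHS = -3 is not a perfect cube.
  y = 2: RHS = 78 is not a perfect cube.
  y = -2: RHS = -66 is not a perfect cube.
  y = 3: RHS = 249 is not a perfect cube.
  y = -3: RHS = -237 is not a perfect cube.
Continuing the search up to |y| = 40 finds no solutions either.
No (x, y) in the scanned range satisfies the equation.

No integer solutions with |y| ≤ 40.


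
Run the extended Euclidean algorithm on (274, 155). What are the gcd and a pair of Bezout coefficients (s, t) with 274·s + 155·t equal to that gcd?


Euclidean algorithm on (274, 155) — divide until remainder is 0:
  274 = 1 · 155 + 119
  155 = 1 · 119 + 36
  119 = 3 · 36 + 11
  36 = 3 · 11 + 3
  11 = 3 · 3 + 2
  3 = 1 · 2 + 1
  2 = 2 · 1 + 0
gcd(274, 155) = 1.
Track Bezout coefficients alongside the remainders: start with r₀ = 274 = a·1 + b·0 (s = 1, t = 0) and r₁ = 155 = a·0 + b·1 (s = 0, t = 1); each new remainder r_{k+1} = r_{k-1} − q_k·r_k inherits s_{k+1} = s_{k-1} − q_k·s_k, t_{k+1} = t_{k-1} − q_k·t_k, so r_k = a·s_k + b·t_k at every step:
  q = 1: r = 119, s = 1 − 1·0 = 1, t = 0 − 1·1 = -1  (check: 274·1 + 155·(-1) = 119)
  q = 1: r = 36, s = 0 − 1·1 = -1, t = 1 − 1·(-1) = 2  (check: 274·(-1) + 155·2 = 36)
  q = 3: r = 11, s = 1 − 3·(-1) = 4, t = -1 − 3·2 = -7  (check: 274·4 + 155·(-7) = 11)
  q = 3: r = 3, s = -1 − 3·4 = -13, t = 2 − 3·(-7) = 23  (check: 274·(-13) + 155·23 = 3)
  q = 3: r = 2, s = 4 − 3·(-13) = 43, t = -7 − 3·23 = -76  (check: 274·43 + 155·(-76) = 2)
  q = 1: r = 1, s = -13 − 1·43 = -56, t = 23 − 1·(-76) = 99  (check: 274·(-56) + 155·99 = 1)
The row with r = 1 (the gcd) gives the Bezout coefficients s = -56, t = 99.
Result: 274 · (-56) + 155 · (99) = 1.

gcd(274, 155) = 1; s = -56, t = 99 (check: 274·(-56) + 155·99 = 1).


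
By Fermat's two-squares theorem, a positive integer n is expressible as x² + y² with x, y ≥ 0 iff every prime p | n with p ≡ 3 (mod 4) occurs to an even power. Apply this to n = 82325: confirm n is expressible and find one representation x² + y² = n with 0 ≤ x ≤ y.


Step 1: Factor n = 82325 = 5^2 · 37 · 89.
Step 2: Check the mod-4 condition on each prime factor: 5 ≡ 1 (mod 4), exponent 2; 37 ≡ 1 (mod 4), exponent 1; 89 ≡ 1 (mod 4), exponent 1.
All primes ≡ 3 (mod 4) appear to even exponent (or don't appear), so by the two-squares theorem n IS expressible as a sum of two squares.
Step 3: Build a representation. Group n = k² · m with k = 5 and m = 37 · 89 = 3293 (a product of primes ≡ 1 (mod 4)); a representation of m scales to one of n via (k·x)² + (k·y)² = k²(x² + y²). Each prime p ≡ 1 (mod 4) is itself a sum of two squares; find a² by testing p − a² for a perfect square:
  37: 37 − 1² = 36 = 6² ⇒ 37 = 1² + 6².
  89: 89 − 1² = 88, 89 − 2² = 85, 89 − 3² = 80, 89 − 4² = 73, 89 − 5² = 64 = 8² ⇒ 89 = 5² + 8².
  Combine using the Brahmagupta–Fibonacci identity (a² + b²)(c² + d²) = (ac − bd)² + (ad + bc)² = (ac + bd)² + (ad − bc)²:
  37 · 89 = 3293: from (1² + 6²)(5² + 8²), take (1·5 − 6·8, 1·8 + 6·5) = (5 − 48, 8 + 30) = (-43, 38); dropping signs (only squares matter) gives (43, 38); check 43² + 38² = 1849 + 1444 = 3293 ✓.
  Scale by k = 5: (5·43, 5·38) = (215, 190).
Step 4: Order so x ≤ y and verify: 190² + 215² = 36100 + 46225 = 82325 = n. ✓

n = 82325 = 190² + 215² (one valid representation with x ≤ y).


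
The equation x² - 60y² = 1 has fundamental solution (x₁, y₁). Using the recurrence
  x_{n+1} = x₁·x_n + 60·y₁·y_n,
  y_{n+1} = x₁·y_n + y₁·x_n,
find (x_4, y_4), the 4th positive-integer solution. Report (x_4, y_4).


Step 1: Find the fundamental solution (x₁, y₁) of x² - 60y² = 1.
  Expand √60 as a continued fraction. a₀ = ⌊√60⌋ = 7; iterate m_{k+1} = d_k·a_k − m_k, d_{k+1} = (60 − m_{k+1}²)/d_k, a_{k+1} = ⌊(a₀ + m_{k+1})/d_{k+1}⌋ (starting m₀ = 0, d₀ = 1), with convergents p_k = a_k·p_{k-1} + p_{k-2}, q_k = a_k·q_{k-1} + q_{k-2} (p₋₁ = 1, q₋₁ = 0):
  k = 0: a₀ = 7; p₀/q₀ = 7/1; p₀² − 60·q₀² = 49 − 60 = -11.
  k = 1: m = 7, d = 11, a = ⌊(7 + 7)/11⌋ = 1; p/q = (1·7 + 1)/(1·1 + 0) = 8/1; p² − 60·q² = 64 − 60 = 4.
  k = 2: m = 4, d = 4, a = ⌊(7 + 4)/4⌋ = 2; p/q = (2·8 + 7)/(2·1 + 1) = 23/3; p² − 60·q² = 529 − 540 = -11.
  k = 3: m = 4, d = 11, a = ⌊(7 + 4)/11⌋ = 1; p/q = (1·23 + 8)/(1·3 + 1) = 31/4; p² − 60·q² = 961 − 960 = 1.
  The first convergent with p² − 60·q² = 1 gives the fundamental solution (x₁, y₁) = (31, 4).
Step 2: Apply the recurrence (x_{n+1}, y_{n+1}) = (x₁x_n + 60y₁y_n, x₁y_n + y₁x_n) repeatedly.
  From (x_1, y_1) = (31, 4): x_2 = 31·31 + 60·4·4 = 1921; y_2 = 31·4 + 4·31 = 248.
  From (x_2, y_2) = (1921, 248): x_3 = 31·1921 + 60·4·248 = 119071; y_3 = 31·248 + 4·1921 = 15372.
  From (x_3, y_3) = (119071, 15372): x_4 = 31·119071 + 60·4·15372 = 7380481; y_4 = 31·15372 + 4·119071 = 952816.
Step 3: Verify x_4² - 60·y_4² = 54471499791361 - 54471499791360 = 1 (should be 1). ✓

(x_1, y_1) = (31, 4); (x_4, y_4) = (7380481, 952816).


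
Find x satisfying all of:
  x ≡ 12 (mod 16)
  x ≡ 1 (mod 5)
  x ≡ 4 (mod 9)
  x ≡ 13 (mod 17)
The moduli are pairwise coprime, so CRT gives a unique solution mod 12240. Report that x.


Product of moduli M = 16 · 5 · 9 · 17 = 12240.
Merge one congruence at a time:
  Start: x ≡ 12 (mod 16).
  Combine with x ≡ 1 (mod 5); new modulus lcm = 80.
    Write x = 12 + 16·t and substitute into x ≡ 1 (mod 5): 16·t ≡ 1 − 12 = -11 (mod 5).
    Reduce coefficients mod 5: 1·t ≡ 4 (mod 5).
    So t ≡ 4 (mod 5).
    Then x = 12 + 16·4 = 76, valid modulo lcm(16, 5) = 80: x ≡ 76 (mod 80).
  Combine with x ≡ 4 (mod 9); new modulus lcm = 720.
    Write x = 76 + 80·t and substitute into x ≡ 4 (mod 9): 80·t ≡ 4 − 76 = -72 (mod 9).
    Reduce coefficients mod 9: 8·t ≡ 0 (mod 9).
    The inverse of 8 mod 9 is 8 (since 8·8 = 64 = 7·9 + 1), so t ≡ 8·0 = 0 ≡ 0 (mod 9).
    Then x = 76 + 80·0 = 76, valid modulo lcm(80, 9) = 720: x ≡ 76 (mod 720).
  Combine with x ≡ 13 (mod 17); new modulus lcm = 12240.
    Write x = 76 + 720·t and substitute into x ≡ 13 (mod 17): 720·t ≡ 13 − 76 = -63 (mod 17).
    Reduce coefficients mod 17: 6·t ≡ 5 (mod 17).
    The inverse of 6 mod 17 is 3 (since 6·3 = 18 = 1·17 + 1), so t ≡ 3·5 = 15 ≡ 15 (mod 17).
    Then x = 76 + 720·15 = 10876, valid modulo lcm(720, 17) = 12240: x ≡ 10876 (mod 12240).
Verify against each original: 10876 mod 16 = 12, 10876 mod 5 = 1, 10876 mod 9 = 4, 10876 mod 17 = 13.

x ≡ 10876 (mod 12240).


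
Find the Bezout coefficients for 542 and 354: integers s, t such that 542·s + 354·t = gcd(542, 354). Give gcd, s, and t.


Euclidean algorithm on (542, 354) — divide until remainder is 0:
  542 = 1 · 354 + 188
  354 = 1 · 188 + 166
  188 = 1 · 166 + 22
  166 = 7 · 22 + 12
  22 = 1 · 12 + 10
  12 = 1 · 10 + 2
  10 = 5 · 2 + 0
gcd(542, 354) = 2.
Track Bezout coefficients alongside the remainders: start with r₀ = 542 = a·1 + b·0 (s = 1, t = 0) and r₁ = 354 = a·0 + b·1 (s = 0, t = 1); each new remainder r_{k+1} = r_{k-1} − q_k·r_k inherits s_{k+1} = s_{k-1} − q_k·s_k, t_{k+1} = t_{k-1} − q_k·t_k, so r_k = a·s_k + b·t_k at every step:
  q = 1: r = 188, s = 1 − 1·0 = 1, t = 0 − 1·1 = -1  (check: 542·1 + 354·(-1) = 188)
  q = 1: r = 166, s = 0 − 1·1 = -1, t = 1 − 1·(-1) = 2  (check: 542·(-1) + 354·2 = 166)
  q = 1: r = 22, s = 1 − 1·(-1) = 2, t = -1 − 1·2 = -3  (check: 542·2 + 354·(-3) = 22)
  q = 7: r = 12, s = -1 − 7·2 = -15, t = 2 − 7·(-3) = 23  (check: 542·(-15) + 354·23 = 12)
  q = 1: r = 10, s = 2 − 1·(-15) = 17, t = -3 − 1·23 = -26  (check: 542·17 + 354·(-26) = 10)
  q = 1: r = 2, s = -15 − 1·17 = -32, t = 23 − 1·(-26) = 49  (check: 542·(-32) + 354·49 = 2)
The row with r = 2 (the gcd) gives the Bezout coefficients s = -32, t = 49.
Result: 542 · (-32) + 354 · (49) = 2.

gcd(542, 354) = 2; s = -32, t = 49 (check: 542·(-32) + 354·49 = 2).


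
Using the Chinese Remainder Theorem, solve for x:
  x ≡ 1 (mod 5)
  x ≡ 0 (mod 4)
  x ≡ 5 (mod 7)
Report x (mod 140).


Moduli 5, 4, 7 are pairwise coprime; by CRT there is a unique solution modulo M = 5 · 4 · 7 = 140.
Solve pairwise, accumulating the modulus:
  Start with x ≡ 1 (mod 5).
  Combine with x ≡ 0 (mod 4): since gcd(5, 4) = 1, we get a unique residue mod 20.
    Write x = 1 + 5·t and substitute into x ≡ 0 (mod 4): 5·t ≡ 0 − 1 = -1 (mod 4).
    Reduce coefficients mod 4: 1·t ≡ 3 (mod 4).
    So t ≡ 3 (mod 4).
    Then x = 1 + 5·3 = 16, valid modulo lcm(5, 4) = 20: x ≡ 16 (mod 20).
  Combine with x ≡ 5 (mod 7): since gcd(20, 7) = 1, we get a unique residue mod 140.
    Write x = 16 + 20·t and substitute into x ≡ 5 (mod 7): 20·t ≡ 5 − 16 = -11 (mod 7).
    Reduce coefficients mod 7: 6·t ≡ 3 (mod 7).
    The inverse of 6 mod 7 is 6 (since 6·6 = 36 = 5·7 + 1), so t ≡ 6·3 = 18 ≡ 4 (mod 7).
    Then x = 16 + 20·4 = 96, valid modulo lcm(20, 7) = 140: x ≡ 96 (mod 140).
Verify: 96 mod 5 = 1 ✓, 96 mod 4 = 0 ✓, 96 mod 7 = 5 ✓.

x ≡ 96 (mod 140).


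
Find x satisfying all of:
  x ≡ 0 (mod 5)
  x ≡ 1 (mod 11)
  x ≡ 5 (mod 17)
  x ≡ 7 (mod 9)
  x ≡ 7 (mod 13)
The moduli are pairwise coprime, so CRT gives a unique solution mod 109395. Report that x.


Product of moduli M = 5 · 11 · 17 · 9 · 13 = 109395.
Merge one congruence at a time:
  Start: x ≡ 0 (mod 5).
  Combine with x ≡ 1 (mod 11); new modulus lcm = 55.
    Write x = 0 + 5·t and substitute into x ≡ 1 (mod 11): 5·t ≡ 1 − 0 = 1 (mod 11).
    The inverse of 5 mod 11 is 9 (since 5·9 = 45 = 4·11 + 1), so t ≡ 9·1 = 9 ≡ 9 (mod 11).
    Then x = 0 + 5·9 = 45, valid modulo lcm(5, 11) = 55: x ≡ 45 (mod 55).
  Combine with x ≡ 5 (mod 17); new modulus lcm = 935.
    Write x = 45 + 55·t and substitute into x ≡ 5 (mod 17): 55·t ≡ 5 − 45 = -40 (mod 17).
    Reduce coefficients mod 17: 4·t ≡ 11 (mod 17).
    The inverse of 4 mod 17 is 13 (since 4·13 = 52 = 3·17 + 1), so t ≡ 13·11 = 143 ≡ 7 (mod 17).
    Then x = 45 + 55·7 = 430, valid modulo lcm(55, 17) = 935: x ≡ 430 (mod 935).
  Combine with x ≡ 7 (mod 9); new modulus lcm = 8415.
    Write x = 430 + 935·t and substitute into x ≡ 7 (mod 9): 935·t ≡ 7 − 430 = -423 (mod 9).
    Reduce coefficients mod 9: 8·t ≡ 0 (mod 9).
    The inverse of 8 mod 9 is 8 (since 8·8 = 64 = 7·9 + 1), so t ≡ 8·0 = 0 ≡ 0 (mod 9).
    Then x = 430 + 935·0 = 430, valid modulo lcm(935, 9) = 8415: x ≡ 430 (mod 8415).
  Combine with x ≡ 7 (mod 13); new modulus lcm = 109395.
    Write x = 430 + 8415·t and substitute into x ≡ 7 (mod 13): 8415·t ≡ 7 − 430 = -423 (mod 13).
    Reduce coefficients mod 13: 4·t ≡ 6 (mod 13).
    The inverse of 4 mod 13 is 10 (since 4·10 = 40 = 3·13 + 1), so t ≡ 10·6 = 60 ≡ 8 (mod 13).
    Then x = 430 + 8415·8 = 67750, valid modulo lcm(8415, 13) = 109395: x ≡ 67750 (mod 109395).
Verify against each original: 67750 mod 5 = 0, 67750 mod 11 = 1, 67750 mod 17 = 5, 67750 mod 9 = 7, 67750 mod 13 = 7.

x ≡ 67750 (mod 109395).


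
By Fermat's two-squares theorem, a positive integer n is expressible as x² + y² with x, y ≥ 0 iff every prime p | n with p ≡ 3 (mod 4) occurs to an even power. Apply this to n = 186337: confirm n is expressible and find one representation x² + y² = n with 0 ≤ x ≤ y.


Step 1: Factor n = 186337 = 17 · 97 · 113.
Step 2: Check the mod-4 condition on each prime factor: 17 ≡ 1 (mod 4), exponent 1; 97 ≡ 1 (mod 4), exponent 1; 113 ≡ 1 (mod 4), exponent 1.
All primes ≡ 3 (mod 4) appear to even exponent (or don't appear), so by the two-squares theorem n IS expressible as a sum of two squares.
Step 3: Build a representation. Here n = 17 · 97 · 113 is a product of primes ≡ 1 (mod 4). Each prime p ≡ 1 (mod 4) is itself a sum of two squares; find a² by testing p − a² for a perfect square:
  17: 17 − 1² = 16 = 4² ⇒ 17 = 1² + 4².
  97: 97 − 1² = 96, 97 − 2² = 93, 97 − 3² = 88, 97 − 4² = 81 = 9² ⇒ 97 = 4² + 9².
  113: 113 − 1² = 112, 113 − 2² = 109, 113 − 3² = 104, 113 − 4² = 97, 113 − 5² = 88, 113 − 6² = 77, 113 − 7² = 64 = 8² ⇒ 113 = 7² + 8².
  Combine using the Brahmagupta–Fibonacci identity (a² + b²)(c² + d²) = (ac − bd)² + (ad + bc)² = (ac + bd)² + (ad − bc)²:
  17 · 97 = 1649: from (1² + 4²)(4² + 9²), take (1·4 − 4·9, 1·9 + 4·4) = (4 − 36, 9 + 16) = (-32, 25); dropping signs (only squares matter) gives (32, 25); check 32² + 25² = 1024 + 625 = 1649 ✓.
  1649 · 113 = 186337: from (32² + 25²)(7² + 8²), take (32·7 − 25·8, 32·8 + 25·7) = (224 − 200, 256 + 175) = (24, 431); check 24² + 431² = 576 + 185761 = 186337 ✓.
Step 4: Order so x ≤ y and verify: 24² + 431² = 576 + 185761 = 186337 = n. ✓

n = 186337 = 24² + 431² (one valid representation with x ≤ y).


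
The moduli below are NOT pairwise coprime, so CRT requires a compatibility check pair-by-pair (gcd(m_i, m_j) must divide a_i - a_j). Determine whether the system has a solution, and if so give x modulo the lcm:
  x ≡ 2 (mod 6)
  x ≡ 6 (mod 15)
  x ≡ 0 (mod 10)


Moduli 6, 15, 10 are not pairwise coprime, so CRT works modulo lcm(m_i) when all pairwise compatibility conditions hold.
Pairwise compatibility: gcd(m_i, m_j) must divide a_i - a_j for every pair.
Merge one congruence at a time:
  Start: x ≡ 2 (mod 6).
  Combine with x ≡ 6 (mod 15): gcd(6, 15) = 3, and 6 - 2 = 4 is NOT divisible by 3.
    ⇒ system is inconsistent (no integer solution).

No solution (the system is inconsistent).


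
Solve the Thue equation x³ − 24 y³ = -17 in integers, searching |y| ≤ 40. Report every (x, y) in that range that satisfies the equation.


The equation is x³ - 24y³ = -17. For fixed y, x³ = 24·y³ − 17, so a solution requires the RHS to be a perfect cube.
Strategy: iterate y from -40 to 40, compute RHS = 24·y³ − 17, and check whether it is a (positive or negative) perfect cube.
Check small values of y:
  y = 0: RHS = -17 is not a perfect cube.
  y = 1: RHS = 7 is not a perfect cube.
  y = -1: RHS = -41 is not a perfect cube.
  y = 2: RHS = 175 is not a perfect cube.
  y = -2: RHS = -209 is not a perfect cube.
  y = 3: RHS = 631 is not a perfect cube.
  y = -3: RHS = -665 is not a perfect cube.
Continuing the search up to |y| = 40 finds no solutions either.
No (x, y) in the scanned range satisfies the equation.

No integer solutions with |y| ≤ 40.


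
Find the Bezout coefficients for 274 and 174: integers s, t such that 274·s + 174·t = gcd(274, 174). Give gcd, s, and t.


Euclidean algorithm on (274, 174) — divide until remainder is 0:
  274 = 1 · 174 + 100
  174 = 1 · 100 + 74
  100 = 1 · 74 + 26
  74 = 2 · 26 + 22
  26 = 1 · 22 + 4
  22 = 5 · 4 + 2
  4 = 2 · 2 + 0
gcd(274, 174) = 2.
Track Bezout coefficients alongside the remainders: start with r₀ = 274 = a·1 + b·0 (s = 1, t = 0) and r₁ = 174 = a·0 + b·1 (s = 0, t = 1); each new remainder r_{k+1} = r_{k-1} − q_k·r_k inherits s_{k+1} = s_{k-1} − q_k·s_k, t_{k+1} = t_{k-1} − q_k·t_k, so r_k = a·s_k + b·t_k at every step:
  q = 1: r = 100, s = 1 − 1·0 = 1, t = 0 − 1·1 = -1  (check: 274·1 + 174·(-1) = 100)
  q = 1: r = 74, s = 0 − 1·1 = -1, t = 1 − 1·(-1) = 2  (check: 274·(-1) + 174·2 = 74)
  q = 1: r = 26, s = 1 − 1·(-1) = 2, t = -1 − 1·2 = -3  (check: 274·2 + 174·(-3) = 26)
  q = 2: r = 22, s = -1 − 2·2 = -5, t = 2 − 2·(-3) = 8  (check: 274·(-5) + 174·8 = 22)
  q = 1: r = 4, s = 2 − 1·(-5) = 7, t = -3 − 1·8 = -11  (check: 274·7 + 174·(-11) = 4)
  q = 5: r = 2, s = -5 − 5·7 = -40, t = 8 − 5·(-11) = 63  (check: 274·(-40) + 174·63 = 2)
The row with r = 2 (the gcd) gives the Bezout coefficients s = -40, t = 63.
Result: 274 · (-40) + 174 · (63) = 2.

gcd(274, 174) = 2; s = -40, t = 63 (check: 274·(-40) + 174·63 = 2).


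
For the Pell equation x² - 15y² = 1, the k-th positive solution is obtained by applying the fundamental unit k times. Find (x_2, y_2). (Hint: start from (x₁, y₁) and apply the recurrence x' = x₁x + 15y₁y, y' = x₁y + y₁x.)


Step 1: Find the fundamental solution (x₁, y₁) of x² - 15y² = 1.
  Expand √15 as a continued fraction. a₀ = ⌊√15⌋ = 3; iterate m_{k+1} = d_k·a_k − m_k, d_{k+1} = (15 − m_{k+1}²)/d_k, a_{k+1} = ⌊(a₀ + m_{k+1})/d_{k+1}⌋ (starting m₀ = 0, d₀ = 1), with convergents p_k = a_k·p_{k-1} + p_{k-2}, q_k = a_k·q_{k-1} + q_{k-2} (p₋₁ = 1, q₋₁ = 0):
  k = 0: a₀ = 3; p₀/q₀ = 3/1; p₀² − 15·q₀² = 9 − 15 = -6.
  k = 1: m = 3, d = 6, a = ⌊(3 + 3)/6⌋ = 1; p/q = (1·3 + 1)/(1·1 + 0) = 4/1; p² − 15·q² = 16 − 15 = 1.
  The first convergent with p² − 15·q² = 1 gives the fundamental solution (x₁, y₁) = (4, 1).
Step 2: Apply the recurrence (x_{n+1}, y_{n+1}) = (x₁x_n + 15y₁y_n, x₁y_n + y₁x_n) repeatedly.
  From (x_1, y_1) = (4, 1): x_2 = 4·4 + 15·1·1 = 31; y_2 = 4·1 + 1·4 = 8.
Step 3: Verify x_2² - 15·y_2² = 961 - 960 = 1 (should be 1). ✓

(x_1, y_1) = (4, 1); (x_2, y_2) = (31, 8).


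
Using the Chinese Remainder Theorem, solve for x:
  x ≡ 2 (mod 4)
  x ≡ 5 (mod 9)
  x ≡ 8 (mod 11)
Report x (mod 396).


Moduli 4, 9, 11 are pairwise coprime; by CRT there is a unique solution modulo M = 4 · 9 · 11 = 396.
Solve pairwise, accumulating the modulus:
  Start with x ≡ 2 (mod 4).
  Combine with x ≡ 5 (mod 9): since gcd(4, 9) = 1, we get a unique residue mod 36.
    Write x = 2 + 4·t and substitute into x ≡ 5 (mod 9): 4·t ≡ 5 − 2 = 3 (mod 9).
    The inverse of 4 mod 9 is 7 (since 4·7 = 28 = 3·9 + 1), so t ≡ 7·3 = 21 ≡ 3 (mod 9).
    Then x = 2 + 4·3 = 14, valid modulo lcm(4, 9) = 36: x ≡ 14 (mod 36).
  Combine with x ≡ 8 (mod 11): since gcd(36, 11) = 1, we get a unique residue mod 396.
    Write x = 14 + 36·t and substitute into x ≡ 8 (mod 11): 36·t ≡ 8 − 14 = -6 (mod 11).
    Reduce coefficients mod 11: 3·t ≡ 5 (mod 11).
    The inverse of 3 mod 11 is 4 (since 3·4 = 12 = 1·11 + 1), so t ≡ 4·5 = 20 ≡ 9 (mod 11).
    Then x = 14 + 36·9 = 338, valid modulo lcm(36, 11) = 396: x ≡ 338 (mod 396).
Verify: 338 mod 4 = 2 ✓, 338 mod 9 = 5 ✓, 338 mod 11 = 8 ✓.

x ≡ 338 (mod 396).


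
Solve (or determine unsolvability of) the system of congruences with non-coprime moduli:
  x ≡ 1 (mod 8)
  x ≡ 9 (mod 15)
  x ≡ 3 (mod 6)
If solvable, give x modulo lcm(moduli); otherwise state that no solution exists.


Moduli 8, 15, 6 are not pairwise coprime, so CRT works modulo lcm(m_i) when all pairwise compatibility conditions hold.
Pairwise compatibility: gcd(m_i, m_j) must divide a_i - a_j for every pair.
Merge one congruence at a time:
  Start: x ≡ 1 (mod 8).
  Combine with x ≡ 9 (mod 15): gcd(8, 15) = 1; 9 - 1 = 8, which IS divisible by 1, so compatible.
    Write x = 1 + 8·t and substitute into x ≡ 9 (mod 15): 8·t ≡ 9 − 1 = 8 (mod 15).
    The inverse of 8 mod 15 is 2 (since 8·2 = 16 = 1·15 + 1), so t ≡ 2·8 = 16 ≡ 1 (mod 15).
    Then x = 1 + 8·1 = 9, valid modulo lcm(8, 15) = 120: x ≡ 9 (mod 120).
  Combine with x ≡ 3 (mod 6): gcd(120, 6) = 6; 3 - 9 = -6, which IS divisible by 6, so compatible.
    Write x = 9 + 120·t and substitute into x ≡ 3 (mod 6): 120·t ≡ 3 − 9 = -6 (mod 6).
    Divide the congruence (and modulus) by g = 6: 20·t ≡ -1 (mod 1).
    Modulo 1 every t works; take t = 0.
    Then x = 9 + 120·0 = 9, valid modulo lcm(120, 6) = 120: x ≡ 9 (mod 120).
Verify: 9 mod 8 = 1, 9 mod 15 = 9, 9 mod 6 = 3.

x ≡ 9 (mod 120).


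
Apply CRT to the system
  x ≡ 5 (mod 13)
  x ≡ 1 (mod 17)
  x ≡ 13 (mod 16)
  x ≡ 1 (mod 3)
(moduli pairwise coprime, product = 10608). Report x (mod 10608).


Product of moduli M = 13 · 17 · 16 · 3 = 10608.
Merge one congruence at a time:
  Start: x ≡ 5 (mod 13).
  Combine with x ≡ 1 (mod 17); new modulus lcm = 221.
    Write x = 5 + 13·t and substitute into x ≡ 1 (mod 17): 13·t ≡ 1 − 5 = -4 (mod 17).
    Reduce coefficients mod 17: 13·t ≡ 13 (mod 17).
    The inverse of 13 mod 17 is 4 (since 13·4 = 52 = 3·17 + 1), so t ≡ 4·13 = 52 ≡ 1 (mod 17).
    Then x = 5 + 13·1 = 18, valid modulo lcm(13, 17) = 221: x ≡ 18 (mod 221).
  Combine with x ≡ 13 (mod 16); new modulus lcm = 3536.
    Write x = 18 + 221·t and substitute into x ≡ 13 (mod 16): 221·t ≡ 13 − 18 = -5 (mod 16).
    Reduce coefficients mod 16: 13·t ≡ 11 (mod 16).
    The inverse of 13 mod 16 is 5 (since 13·5 = 65 = 4·16 + 1), so t ≡ 5·11 = 55 ≡ 7 (mod 16).
    Then x = 18 + 221·7 = 1565, valid modulo lcm(221, 16) = 3536: x ≡ 1565 (mod 3536).
  Combine with x ≡ 1 (mod 3); new modulus lcm = 10608.
    Write x = 1565 + 3536·t and substitute into x ≡ 1 (mod 3): 3536·t ≡ 1 − 1565 = -1564 (mod 3).
    Reduce coefficients mod 3: 2·t ≡ 2 (mod 3).
    The inverse of 2 mod 3 is 2 (since 2·2 = 4 = 1·3 + 1), so t ≡ 2·2 = 4 ≡ 1 (mod 3).
    Then x = 1565 + 3536·1 = 5101, valid modulo lcm(3536, 3) = 10608: x ≡ 5101 (mod 10608).
Verify against each original: 5101 mod 13 = 5, 5101 mod 17 = 1, 5101 mod 16 = 13, 5101 mod 3 = 1.

x ≡ 5101 (mod 10608).


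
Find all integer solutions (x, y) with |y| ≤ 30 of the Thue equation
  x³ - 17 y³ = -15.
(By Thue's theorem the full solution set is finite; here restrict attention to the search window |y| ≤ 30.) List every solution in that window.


The equation is x³ - 17y³ = -15. For fixed y, x³ = 17·y³ − 15, so a solution requires the RHS to be a perfect cube.
Strategy: iterate y from -30 to 30, compute RHS = 17·y³ − 15, and check whether it is a (positive or negative) perfect cube.
Check small values of y:
  y = 0: RHS = -15 is not a perfect cube.
  y = 1: RHS = 2 is not a perfect cube.
  y = -1: RHS = -32 is not a perfect cube.
  y = 2: RHS = 121 is not a perfect cube.
  y = -2: RHS = -151 is not a perfect cube.
  y = 3: RHS = 444 is not a perfect cube.
  y = -3: RHS = -474 is not a perfect cube.
Continuing the search up to |y| = 30 finds no solutions either.
No (x, y) in the scanned range satisfies the equation.

No integer solutions with |y| ≤ 30.


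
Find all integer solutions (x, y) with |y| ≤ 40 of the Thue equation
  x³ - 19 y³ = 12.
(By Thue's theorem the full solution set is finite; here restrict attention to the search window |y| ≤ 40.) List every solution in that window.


The equation is x³ - 19y³ = 12. For fixed y, x³ = 19·y³ + 12, so a solution requires the RHS to be a perfect cube.
Strategy: iterate y from -40 to 40, compute RHS = 19·y³ + 12, and check whether it is a (positive or negative) perfect cube.
Check small values of y:
  y = 0: RHS = 12 is not a perfect cube.
  y = 1: RHS = 31 is not a perfect cube.
  y = -1: RHS = -7 is not a perfect cube.
  y = 2: RHS = 164 is not a perfect cube.
  y = -2: RHS = -140 is not a perfect cube.
  y = 3: RHS = 525 is not a perfect cube.
  y = -3: RHS = -501 is not a perfect cube.
Continuing the search up to |y| = 40 finds no solutions either.
No (x, y) in the scanned range satisfies the equation.

No integer solutions with |y| ≤ 40.


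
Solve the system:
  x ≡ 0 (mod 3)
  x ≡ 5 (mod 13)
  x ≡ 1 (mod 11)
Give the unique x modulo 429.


Moduli 3, 13, 11 are pairwise coprime; by CRT there is a unique solution modulo M = 3 · 13 · 11 = 429.
Solve pairwise, accumulating the modulus:
  Start with x ≡ 0 (mod 3).
  Combine with x ≡ 5 (mod 13): since gcd(3, 13) = 1, we get a unique residue mod 39.
    Write x = 0 + 3·t and substitute into x ≡ 5 (mod 13): 3·t ≡ 5 − 0 = 5 (mod 13).
    The inverse of 3 mod 13 is 9 (since 3·9 = 27 = 2·13 + 1), so t ≡ 9·5 = 45 ≡ 6 (mod 13).
    Then x = 0 + 3·6 = 18, valid modulo lcm(3, 13) = 39: x ≡ 18 (mod 39).
  Combine with x ≡ 1 (mod 11): since gcd(39, 11) = 1, we get a unique residue mod 429.
    Write x = 18 + 39·t and substitute into x ≡ 1 (mod 11): 39·t ≡ 1 − 18 = -17 (mod 11).
    Reduce coefficients mod 11: 6·t ≡ 5 (mod 11).
    The inverse of 6 mod 11 is 2 (since 6·2 = 12 = 1·11 + 1), so t ≡ 2·5 = 10 ≡ 10 (mod 11).
    Then x = 18 + 39·10 = 408, valid modulo lcm(39, 11) = 429: x ≡ 408 (mod 429).
Verify: 408 mod 3 = 0 ✓, 408 mod 13 = 5 ✓, 408 mod 11 = 1 ✓.

x ≡ 408 (mod 429).


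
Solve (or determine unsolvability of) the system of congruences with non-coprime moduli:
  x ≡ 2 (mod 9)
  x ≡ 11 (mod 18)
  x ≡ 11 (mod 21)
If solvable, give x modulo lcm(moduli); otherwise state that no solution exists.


Moduli 9, 18, 21 are not pairwise coprime, so CRT works modulo lcm(m_i) when all pairwise compatibility conditions hold.
Pairwise compatibility: gcd(m_i, m_j) must divide a_i - a_j for every pair.
Merge one congruence at a time:
  Start: x ≡ 2 (mod 9).
  Combine with x ≡ 11 (mod 18): gcd(9, 18) = 9; 11 - 2 = 9, which IS divisible by 9, so compatible.
    Write x = 2 + 9·t and substitute into x ≡ 11 (mod 18): 9·t ≡ 11 − 2 = 9 (mod 18).
    Divide the congruence (and modulus) by g = 9: 1·t ≡ 1 (mod 2).
    So t ≡ 1 (mod 2).
    Then x = 2 + 9·1 = 11, valid modulo lcm(9, 18) = 18: x ≡ 11 (mod 18).
  Combine with x ≡ 11 (mod 21): gcd(18, 21) = 3; 11 - 11 = 0, which IS divisible by 3, so compatible.
    Write x = 11 + 18·t and substitute into x ≡ 11 (mod 21): 18·t ≡ 11 − 11 = 0 (mod 21).
    Divide the congruence (and modulus) by g = 3: 6·t ≡ 0 (mod 7).
    The inverse of 6 mod 7 is 6 (since 6·6 = 36 = 5·7 + 1), so t ≡ 6·0 = 0 ≡ 0 (mod 7).
    Then x = 11 + 18·0 = 11, valid modulo lcm(18, 21) = 126: x ≡ 11 (mod 126).
Verify: 11 mod 9 = 2, 11 mod 18 = 11, 11 mod 21 = 11.

x ≡ 11 (mod 126).


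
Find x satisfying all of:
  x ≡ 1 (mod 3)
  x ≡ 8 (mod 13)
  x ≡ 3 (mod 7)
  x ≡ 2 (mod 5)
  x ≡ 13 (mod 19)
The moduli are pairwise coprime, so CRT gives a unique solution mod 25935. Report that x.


Product of moduli M = 3 · 13 · 7 · 5 · 19 = 25935.
Merge one congruence at a time:
  Start: x ≡ 1 (mod 3).
  Combine with x ≡ 8 (mod 13); new modulus lcm = 39.
    Write x = 1 + 3·t and substitute into x ≡ 8 (mod 13): 3·t ≡ 8 − 1 = 7 (mod 13).
    The inverse of 3 mod 13 is 9 (since 3·9 = 27 = 2·13 + 1), so t ≡ 9·7 = 63 ≡ 11 (mod 13).
    Then x = 1 + 3·11 = 34, valid modulo lcm(3, 13) = 39: x ≡ 34 (mod 39).
  Combine with x ≡ 3 (mod 7); new modulus lcm = 273.
    Write x = 34 + 39·t and substitute into x ≡ 3 (mod 7): 39·t ≡ 3 − 34 = -31 (mod 7).
    Reduce coefficients mod 7: 4·t ≡ 4 (mod 7).
    The inverse of 4 mod 7 is 2 (since 4·2 = 8 = 1·7 + 1), so t ≡ 2·4 = 8 ≡ 1 (mod 7).
    Then x = 34 + 39·1 = 73, valid modulo lcm(39, 7) = 273: x ≡ 73 (mod 273).
  Combine with x ≡ 2 (mod 5); new modulus lcm = 1365.
    Write x = 73 + 273·t and substitute into x ≡ 2 (mod 5): 273·t ≡ 2 − 73 = -71 (mod 5).
    Reduce coefficients mod 5: 3·t ≡ 4 (mod 5).
    The inverse of 3 mod 5 is 2 (since 3·2 = 6 = 1·5 + 1), so t ≡ 2·4 = 8 ≡ 3 (mod 5).
    Then x = 73 + 273·3 = 892, valid modulo lcm(273, 5) = 1365: x ≡ 892 (mod 1365).
  Combine with x ≡ 13 (mod 19); new modulus lcm = 25935.
    Write x = 892 + 1365·t and substitute into x ≡ 13 (mod 19): 1365·t ≡ 13 − 892 = -879 (mod 19).
    Reduce coefficients mod 19: 16·t ≡ 14 (mod 19).
    The inverse of 16 mod 19 is 6 (since 16·6 = 96 = 5·19 + 1), so t ≡ 6·14 = 84 ≡ 8 (mod 19).
    Then x = 892 + 1365·8 = 11812, valid modulo lcm(1365, 19) = 25935: x ≡ 11812 (mod 25935).
Verify against each original: 11812 mod 3 = 1, 11812 mod 13 = 8, 11812 mod 7 = 3, 11812 mod 5 = 2, 11812 mod 19 = 13.

x ≡ 11812 (mod 25935).


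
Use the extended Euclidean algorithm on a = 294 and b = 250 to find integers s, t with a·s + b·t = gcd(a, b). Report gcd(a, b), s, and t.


Euclidean algorithm on (294, 250) — divide until remainder is 0:
  294 = 1 · 250 + 44
  250 = 5 · 44 + 30
  44 = 1 · 30 + 14
  30 = 2 · 14 + 2
  14 = 7 · 2 + 0
gcd(294, 250) = 2.
Track Bezout coefficients alongside the remainders: start with r₀ = 294 = a·1 + b·0 (s = 1, t = 0) and r₁ = 250 = a·0 + b·1 (s = 0, t = 1); each new remainder r_{k+1} = r_{k-1} − q_k·r_k inherits s_{k+1} = s_{k-1} − q_k·s_k, t_{k+1} = t_{k-1} − q_k·t_k, so r_k = a·s_k + b·t_k at every step:
  q = 1: r = 44, s = 1 − 1·0 = 1, t = 0 − 1·1 = -1  (check: 294·1 + 250·(-1) = 44)
  q = 5: r = 30, s = 0 − 5·1 = -5, t = 1 − 5·(-1) = 6  (check: 294·(-5) + 250·6 = 30)
  q = 1: r = 14, s = 1 − 1·(-5) = 6, t = -1 − 1·6 = -7  (check: 294·6 + 250·(-7) = 14)
  q = 2: r = 2, s = -5 − 2·6 = -17, t = 6 − 2·(-7) = 20  (check: 294·(-17) + 250·20 = 2)
The row with r = 2 (the gcd) gives the Bezout coefficients s = -17, t = 20.
Result: 294 · (-17) + 250 · (20) = 2.

gcd(294, 250) = 2; s = -17, t = 20 (check: 294·(-17) + 250·20 = 2).


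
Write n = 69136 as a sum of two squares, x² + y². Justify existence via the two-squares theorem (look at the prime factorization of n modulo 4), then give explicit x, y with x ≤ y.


Step 1: Factor n = 69136 = 2^4 · 29 · 149.
Step 2: Check the mod-4 condition on each prime factor: 2 = 2 (special); 29 ≡ 1 (mod 4), exponent 1; 149 ≡ 1 (mod 4), exponent 1.
All primes ≡ 3 (mod 4) appear to even exponent (or don't appear), so by the two-squares theorem n IS expressible as a sum of two squares.
Step 3: Build a representation. Group n = k² · m with k = 4 and m = 29 · 149 = 4321 (a product of primes ≡ 1 (mod 4)); a representation of m scales to one of n via (k·x)² + (k·y)² = k²(x² + y²). Each prime p ≡ 1 (mod 4) is itself a sum of two squares; find a² by testing p − a² for a perfect square:
  29: 29 − 1² = 28, 29 − 2² = 25 = 5² ⇒ 29 = 2² + 5².
  149: 149 − 1² = 148, 149 − 2² = 145, 149 − 3² = 140, 149 − 4² = 133, 149 − 5² = 124, 149 − 6² = 113, 149 − 7² = 100 = 10² ⇒ 149 = 7² + 10².
  Combine using the Brahmagupta–Fibonacci identity (a² + b²)(c² + d²) = (ac − bd)² + (ad + bc)² = (ac + bd)² + (ad − bc)²:
  29 · 149 = 4321: from (2² + 5²)(7² + 10²), take (2·7 − 5·10, 2·10 + 5·7) = (14 − 50, 20 + 35) = (-36, 55); dropping signs (only squares matter) gives (36, 55); check 36² + 55² = 1296 + 3025 = 4321 ✓.
  Scale by k = 4: (4·36, 4·55) = (144, 220).
Step 4: Order so x ≤ y and verify: 144² + 220² = 20736 + 48400 = 69136 = n. ✓

n = 69136 = 144² + 220² (one valid representation with x ≤ y).


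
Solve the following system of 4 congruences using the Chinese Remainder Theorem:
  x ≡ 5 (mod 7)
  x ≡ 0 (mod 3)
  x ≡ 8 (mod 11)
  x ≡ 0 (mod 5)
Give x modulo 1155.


Product of moduli M = 7 · 3 · 11 · 5 = 1155.
Merge one congruence at a time:
  Start: x ≡ 5 (mod 7).
  Combine with x ≡ 0 (mod 3); new modulus lcm = 21.
    Write x = 5 + 7·t and substitute into x ≡ 0 (mod 3): 7·t ≡ 0 − 5 = -5 (mod 3).
    Reduce coefficients mod 3: 1·t ≡ 1 (mod 3).
    So t ≡ 1 (mod 3).
    Then x = 5 + 7·1 = 12, valid modulo lcm(7, 3) = 21: x ≡ 12 (mod 21).
  Combine with x ≡ 8 (mod 11); new modulus lcm = 231.
    Write x = 12 + 21·t and substitute into x ≡ 8 (mod 11): 21·t ≡ 8 − 12 = -4 (mod 11).
    Reduce coefficients mod 11: 10·t ≡ 7 (mod 11).
    The inverse of 10 mod 11 is 10 (since 10·10 = 100 = 9·11 + 1), so t ≡ 10·7 = 70 ≡ 4 (mod 11).
    Then x = 12 + 21·4 = 96, valid modulo lcm(21, 11) = 231: x ≡ 96 (mod 231).
  Combine with x ≡ 0 (mod 5); new modulus lcm = 1155.
    Write x = 96 + 231·t and substitute into x ≡ 0 (mod 5): 231·t ≡ 0 − 96 = -96 (mod 5).
    Reduce coefficients mod 5: 1·t ≡ 4 (mod 5).
    So t ≡ 4 (mod 5).
    Then x = 96 + 231·4 = 1020, valid modulo lcm(231, 5) = 1155: x ≡ 1020 (mod 1155).
Verify against each original: 1020 mod 7 = 5, 1020 mod 3 = 0, 1020 mod 11 = 8, 1020 mod 5 = 0.

x ≡ 1020 (mod 1155).


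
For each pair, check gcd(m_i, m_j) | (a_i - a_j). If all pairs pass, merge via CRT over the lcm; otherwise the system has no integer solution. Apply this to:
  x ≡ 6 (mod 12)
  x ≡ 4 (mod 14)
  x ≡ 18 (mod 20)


Moduli 12, 14, 20 are not pairwise coprime, so CRT works modulo lcm(m_i) when all pairwise compatibility conditions hold.
Pairwise compatibility: gcd(m_i, m_j) must divide a_i - a_j for every pair.
Merge one congruence at a time:
  Start: x ≡ 6 (mod 12).
  Combine with x ≡ 4 (mod 14): gcd(12, 14) = 2; 4 - 6 = -2, which IS divisible by 2, so compatible.
    Write x = 6 + 12·t and substitute into x ≡ 4 (mod 14): 12·t ≡ 4 − 6 = -2 (mod 14).
    Divide the congruence (and modulus) by g = 2: 6·t ≡ -1 (mod 7).
    Reduce coefficients mod 7: 6·t ≡ 6 (mod 7).
    The inverse of 6 mod 7 is 6 (since 6·6 = 36 = 5·7 + 1), so t ≡ 6·6 = 36 ≡ 1 (mod 7).
    Then x = 6 + 12·1 = 18, valid modulo lcm(12, 14) = 84: x ≡ 18 (mod 84).
  Combine with x ≡ 18 (mod 20): gcd(84, 20) = 4; 18 - 18 = 0, which IS divisible by 4, so compatible.
    Write x = 18 + 84·t and substitute into x ≡ 18 (mod 20): 84·t ≡ 18 − 18 = 0 (mod 20).
    Divide the congruence (and modulus) by g = 4: 21·t ≡ 0 (mod 5).
    Reduce coefficients mod 5: 1·t ≡ 0 (mod 5).
    So t ≡ 0 (mod 5).
    Then x = 18 + 84·0 = 18, valid modulo lcm(84, 20) = 420: x ≡ 18 (mod 420).
Verify: 18 mod 12 = 6, 18 mod 14 = 4, 18 mod 20 = 18.

x ≡ 18 (mod 420).


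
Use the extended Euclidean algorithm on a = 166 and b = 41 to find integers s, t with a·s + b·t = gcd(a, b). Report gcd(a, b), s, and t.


Euclidean algorithm on (166, 41) — divide until remainder is 0:
  166 = 4 · 41 + 2
  41 = 20 · 2 + 1
  2 = 2 · 1 + 0
gcd(166, 41) = 1.
Track Bezout coefficients alongside the remainders: start with r₀ = 166 = a·1 + b·0 (s = 1, t = 0) and r₁ = 41 = a·0 + b·1 (s = 0, t = 1); each new remainder r_{k+1} = r_{k-1} − q_k·r_k inherits s_{k+1} = s_{k-1} − q_k·s_k, t_{k+1} = t_{k-1} − q_k·t_k, so r_k = a·s_k + b·t_k at every step:
  q = 4: r = 2, s = 1 − 4·0 = 1, t = 0 − 4·1 = -4  (check: 166·1 + 41·(-4) = 2)
  q = 20: r = 1, s = 0 − 20·1 = -20, t = 1 − 20·(-4) = 81  (check: 166·(-20) + 41·81 = 1)
The row with r = 1 (the gcd) gives the Bezout coefficients s = -20, t = 81.
Result: 166 · (-20) + 41 · (81) = 1.

gcd(166, 41) = 1; s = -20, t = 81 (check: 166·(-20) + 41·81 = 1).


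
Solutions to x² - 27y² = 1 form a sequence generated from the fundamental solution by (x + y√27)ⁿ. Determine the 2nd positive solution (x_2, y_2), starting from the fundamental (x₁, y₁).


Step 1: Find the fundamental solution (x₁, y₁) of x² - 27y² = 1.
  Expand √27 as a continued fraction. a₀ = ⌊√27⌋ = 5; iterate m_{k+1} = d_k·a_k − m_k, d_{k+1} = (27 − m_{k+1}²)/d_k, a_{k+1} = ⌊(a₀ + m_{k+1})/d_{k+1}⌋ (starting m₀ = 0, d₀ = 1), with convergents p_k = a_k·p_{k-1} + p_{k-2}, q_k = a_k·q_{k-1} + q_{k-2} (p₋₁ = 1, q₋₁ = 0):
  k = 0: a₀ = 5; p₀/q₀ = 5/1; p₀² − 27·q₀² = 25 − 27 = -2.
  k = 1: m = 5, d = 2, a = ⌊(5 + 5)/2⌋ = 5; p/q = (5·5 + 1)/(5·1 + 0) = 26/5; p² − 27·q² = 676 − 675 = 1.
  The first convergent with p² − 27·q² = 1 gives the fundamental solution (x₁, y₁) = (26, 5).
Step 2: Apply the recurrence (x_{n+1}, y_{n+1}) = (x₁x_n + 27y₁y_n, x₁y_n + y₁x_n) repeatedly.
  From (x_1, y_1) = (26, 5): x_2 = 26·26 + 27·5·5 = 1351; y_2 = 26·5 + 5·26 = 260.
Step 3: Verify x_2² - 27·y_2² = 1825201 - 1825200 = 1 (should be 1). ✓

(x_1, y_1) = (26, 5); (x_2, y_2) = (1351, 260).


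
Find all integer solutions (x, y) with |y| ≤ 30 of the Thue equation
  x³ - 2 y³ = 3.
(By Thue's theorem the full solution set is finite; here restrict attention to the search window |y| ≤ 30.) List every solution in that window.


The equation is x³ - 2y³ = 3. For fixed y, x³ = 2·y³ + 3, so a solution requires the RHS to be a perfect cube.
Strategy: iterate y from -30 to 30, compute RHS = 2·y³ + 3, and check whether it is a (positive or negative) perfect cube.
Check small values of y:
  y = 0: RHS = 3 is not a perfect cube.
  y = 1: RHS = 5 is not a perfect cube.
  y = -1: RHS = 1 = (1)³ ⇒ x = 1 works.
  y = 2: RHS = 19 is not a perfect cube.
  y = -2: RHS = -13 is not a perfect cube.
  y = 3: RHS = 57 is not a perfect cube.
  y = -3: RHS = -51 is not a perfect cube.
Continuing, at y = -4: RHS = -125 = (-5)³ ⇒ x = -5 works.
Searching the remaining y in |y| ≤ 30 finds no further solutions.
Collected solutions: (1, -1), (-5, -4).

Solutions (with |y| ≤ 30): (1, -1), (-5, -4).


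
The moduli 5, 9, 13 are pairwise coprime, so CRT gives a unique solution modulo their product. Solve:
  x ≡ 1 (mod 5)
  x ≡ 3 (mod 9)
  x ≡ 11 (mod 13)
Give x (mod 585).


Moduli 5, 9, 13 are pairwise coprime; by CRT there is a unique solution modulo M = 5 · 9 · 13 = 585.
Solve pairwise, accumulating the modulus:
  Start with x ≡ 1 (mod 5).
  Combine with x ≡ 3 (mod 9): since gcd(5, 9) = 1, we get a unique residue mod 45.
    Write x = 1 + 5·t and substitute into x ≡ 3 (mod 9): 5·t ≡ 3 − 1 = 2 (mod 9).
    The inverse of 5 mod 9 is 2 (since 5·2 = 10 = 1·9 + 1), so t ≡ 2·2 = 4 ≡ 4 (mod 9).
    Then x = 1 + 5·4 = 21, valid modulo lcm(5, 9) = 45: x ≡ 21 (mod 45).
  Combine with x ≡ 11 (mod 13): since gcd(45, 13) = 1, we get a unique residue mod 585.
    Write x = 21 + 45·t and substitute into x ≡ 11 (mod 13): 45·t ≡ 11 − 21 = -10 (mod 13).
    Reduce coefficients mod 13: 6·t ≡ 3 (mod 13).
    The inverse of 6 mod 13 is 11 (since 6·11 = 66 = 5·13 + 1), so t ≡ 11·3 = 33 ≡ 7 (mod 13).
    Then x = 21 + 45·7 = 336, valid modulo lcm(45, 13) = 585: x ≡ 336 (mod 585).
Verify: 336 mod 5 = 1 ✓, 336 mod 9 = 3 ✓, 336 mod 13 = 11 ✓.

x ≡ 336 (mod 585).
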